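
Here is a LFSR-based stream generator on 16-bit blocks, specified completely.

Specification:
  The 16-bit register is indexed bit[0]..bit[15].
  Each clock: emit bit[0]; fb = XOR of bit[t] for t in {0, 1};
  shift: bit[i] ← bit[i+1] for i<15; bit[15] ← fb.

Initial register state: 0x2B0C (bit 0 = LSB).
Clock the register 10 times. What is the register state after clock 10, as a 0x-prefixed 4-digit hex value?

reg_0 = 0x2B0C
clock 1: out=0, reg = 0x1586
clock 2: out=0, reg = 0x8AC3
clock 3: out=1, reg = 0x4561
clock 4: out=1, reg = 0xA2B0
clock 5: out=0, reg = 0x5158
clock 6: out=0, reg = 0x28AC
clock 7: out=0, reg = 0x1456
clock 8: out=0, reg = 0x8A2B
clock 9: out=1, reg = 0x4515
clock 10: out=1, reg = 0xA28A

0xA28A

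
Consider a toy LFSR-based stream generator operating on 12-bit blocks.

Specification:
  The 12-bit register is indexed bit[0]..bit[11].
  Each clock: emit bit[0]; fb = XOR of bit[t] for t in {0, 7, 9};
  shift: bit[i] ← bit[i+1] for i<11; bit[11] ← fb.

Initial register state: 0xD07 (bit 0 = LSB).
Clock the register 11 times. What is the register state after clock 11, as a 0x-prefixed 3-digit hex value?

reg_0 = 0xD07
clock 1: out=1, reg = 0xE83
clock 2: out=1, reg = 0xF41
clock 3: out=1, reg = 0x7A0
clock 4: out=0, reg = 0x3D0
clock 5: out=0, reg = 0x1E8
clock 6: out=0, reg = 0x8F4
clock 7: out=0, reg = 0xC7A
clock 8: out=0, reg = 0x63D
clock 9: out=1, reg = 0x31E
clock 10: out=0, reg = 0x98F
clock 11: out=1, reg = 0x4C7

0x4C7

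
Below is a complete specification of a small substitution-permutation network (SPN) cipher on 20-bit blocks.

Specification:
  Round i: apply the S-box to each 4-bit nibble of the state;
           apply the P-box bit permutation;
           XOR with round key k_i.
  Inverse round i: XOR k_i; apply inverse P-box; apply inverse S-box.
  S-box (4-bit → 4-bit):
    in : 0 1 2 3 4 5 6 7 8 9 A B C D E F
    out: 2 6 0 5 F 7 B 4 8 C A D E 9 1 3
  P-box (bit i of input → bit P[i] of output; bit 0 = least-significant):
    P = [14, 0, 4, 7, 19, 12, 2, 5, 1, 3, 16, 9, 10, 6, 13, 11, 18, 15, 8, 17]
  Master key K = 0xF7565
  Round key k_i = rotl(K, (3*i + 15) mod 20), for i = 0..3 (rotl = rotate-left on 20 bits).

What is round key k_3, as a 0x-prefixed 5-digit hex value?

K = 0xF7565
k_0 = rotl(K, (3*0+15) mod 20) = rotl(K, 15) = 0x2FBAB
k_1 = rotl(K, (3*1+15) mod 20) = rotl(K, 18) = 0x7DD59
k_2 = rotl(K, (3*2+15) mod 20) = rotl(K, 1) = 0xEEACB
k_3 = rotl(K, (3*3+15) mod 20) = rotl(K, 4) = 0x7565F

0x7565F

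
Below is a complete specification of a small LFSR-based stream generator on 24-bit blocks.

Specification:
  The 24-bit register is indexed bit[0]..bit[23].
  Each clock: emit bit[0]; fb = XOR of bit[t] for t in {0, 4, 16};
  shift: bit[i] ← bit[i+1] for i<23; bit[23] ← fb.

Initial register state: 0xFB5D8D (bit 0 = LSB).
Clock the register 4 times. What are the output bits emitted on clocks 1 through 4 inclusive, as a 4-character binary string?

reg_0 = 0xFB5D8D
clock 1: out=1, reg = 0x7DAEC6
clock 2: out=0, reg = 0xBED763
clock 3: out=1, reg = 0xDF6BB1
clock 4: out=1, reg = 0xEFB5D8

1011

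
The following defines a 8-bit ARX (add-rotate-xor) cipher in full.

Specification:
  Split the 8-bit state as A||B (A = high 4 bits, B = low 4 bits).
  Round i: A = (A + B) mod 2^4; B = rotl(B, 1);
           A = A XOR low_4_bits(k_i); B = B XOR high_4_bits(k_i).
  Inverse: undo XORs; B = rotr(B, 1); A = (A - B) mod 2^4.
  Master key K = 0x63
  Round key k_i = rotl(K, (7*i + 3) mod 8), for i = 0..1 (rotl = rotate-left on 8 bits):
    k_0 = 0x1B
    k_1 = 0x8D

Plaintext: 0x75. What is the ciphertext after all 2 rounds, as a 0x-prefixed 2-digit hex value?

s_0 = plaintext = 0x75
s_1 = Round(s_0, k_0) = 0x7B
s_2 = Round(s_1, k_1) = 0xFF

0xFF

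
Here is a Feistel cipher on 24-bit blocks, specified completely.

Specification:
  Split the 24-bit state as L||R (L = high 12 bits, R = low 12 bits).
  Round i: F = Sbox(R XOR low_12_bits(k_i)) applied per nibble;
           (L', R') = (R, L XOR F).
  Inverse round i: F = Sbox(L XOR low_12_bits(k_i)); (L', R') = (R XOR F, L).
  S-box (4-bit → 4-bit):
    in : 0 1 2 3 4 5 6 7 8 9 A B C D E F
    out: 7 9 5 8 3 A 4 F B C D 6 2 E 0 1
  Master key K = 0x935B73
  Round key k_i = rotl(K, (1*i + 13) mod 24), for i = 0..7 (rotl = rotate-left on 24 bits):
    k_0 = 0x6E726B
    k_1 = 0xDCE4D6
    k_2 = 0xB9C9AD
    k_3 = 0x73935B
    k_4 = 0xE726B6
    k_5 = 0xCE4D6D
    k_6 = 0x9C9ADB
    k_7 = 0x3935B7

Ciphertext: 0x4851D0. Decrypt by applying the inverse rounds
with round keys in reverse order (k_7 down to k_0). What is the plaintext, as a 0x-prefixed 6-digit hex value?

s_0 = ciphertext = 0x4851D0
s_1 = InvRound(s_0, k_7) = 0x855485
s_2 = InvRound(s_1, k_6) = 0x135855
s_3 = InvRound(s_2, k_5) = 0xAFE135
s_4 = InvRound(s_3, k_4) = 0x30EAFE
s_5 = InvRound(s_4, k_3) = 0xD5430E
s_6 = InvRound(s_5, k_2) = 0x012D54
s_7 = InvRound(s_6, k_1) = 0xE77012
s_8 = InvRound(s_7, k_0) = 0x280E77

0x280E77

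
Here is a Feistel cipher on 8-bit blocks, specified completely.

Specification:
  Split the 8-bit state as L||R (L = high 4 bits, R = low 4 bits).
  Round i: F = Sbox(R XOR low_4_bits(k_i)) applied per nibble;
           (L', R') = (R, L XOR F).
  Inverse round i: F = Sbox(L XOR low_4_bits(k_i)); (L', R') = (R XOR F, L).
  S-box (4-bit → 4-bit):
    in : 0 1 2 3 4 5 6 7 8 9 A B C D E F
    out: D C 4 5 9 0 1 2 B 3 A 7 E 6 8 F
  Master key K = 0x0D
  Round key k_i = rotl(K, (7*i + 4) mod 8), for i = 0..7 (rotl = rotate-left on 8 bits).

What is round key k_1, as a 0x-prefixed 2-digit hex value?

K = 0x0D
k_0 = rotl(K, (7*0+4) mod 8) = rotl(K, 4) = 0xD0
k_1 = rotl(K, (7*1+4) mod 8) = rotl(K, 3) = 0x68

0x68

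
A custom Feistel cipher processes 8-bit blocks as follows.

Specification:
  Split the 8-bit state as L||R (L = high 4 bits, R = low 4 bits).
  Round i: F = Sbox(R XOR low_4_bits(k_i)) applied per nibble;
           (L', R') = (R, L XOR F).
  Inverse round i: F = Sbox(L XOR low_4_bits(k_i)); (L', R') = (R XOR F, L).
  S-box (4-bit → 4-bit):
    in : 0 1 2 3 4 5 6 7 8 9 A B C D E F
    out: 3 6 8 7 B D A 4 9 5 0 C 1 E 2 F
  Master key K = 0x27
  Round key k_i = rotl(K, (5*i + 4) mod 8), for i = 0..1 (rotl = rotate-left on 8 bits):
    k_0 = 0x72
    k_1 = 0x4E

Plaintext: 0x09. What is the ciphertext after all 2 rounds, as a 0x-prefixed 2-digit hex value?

s_0 = plaintext = 0x09
s_1 = Round(s_0, k_0) = 0x9C
s_2 = Round(s_1, k_1) = 0xC1

0xC1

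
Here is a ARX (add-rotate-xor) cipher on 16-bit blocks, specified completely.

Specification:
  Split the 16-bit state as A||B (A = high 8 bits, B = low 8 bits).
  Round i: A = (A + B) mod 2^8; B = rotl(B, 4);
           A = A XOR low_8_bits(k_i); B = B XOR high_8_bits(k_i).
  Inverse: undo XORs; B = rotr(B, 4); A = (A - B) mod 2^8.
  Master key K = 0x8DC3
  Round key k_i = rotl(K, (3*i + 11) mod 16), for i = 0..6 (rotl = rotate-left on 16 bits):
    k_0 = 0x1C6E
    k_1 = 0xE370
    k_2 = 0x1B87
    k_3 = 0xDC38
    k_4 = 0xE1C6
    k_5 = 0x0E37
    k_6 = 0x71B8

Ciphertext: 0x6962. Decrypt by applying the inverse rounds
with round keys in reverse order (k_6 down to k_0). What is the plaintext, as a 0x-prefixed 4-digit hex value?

0x5B6E

s_0 = ciphertext = 0x6962
s_1 = InvRound(s_0, k_6) = 0xA031
s_2 = InvRound(s_1, k_5) = 0xA4F3
s_3 = InvRound(s_2, k_4) = 0x4121
s_4 = InvRound(s_3, k_3) = 0x9ADF
s_5 = InvRound(s_4, k_2) = 0xD14C
s_6 = InvRound(s_5, k_1) = 0xA7FA
s_7 = InvRound(s_6, k_0) = 0x5B6E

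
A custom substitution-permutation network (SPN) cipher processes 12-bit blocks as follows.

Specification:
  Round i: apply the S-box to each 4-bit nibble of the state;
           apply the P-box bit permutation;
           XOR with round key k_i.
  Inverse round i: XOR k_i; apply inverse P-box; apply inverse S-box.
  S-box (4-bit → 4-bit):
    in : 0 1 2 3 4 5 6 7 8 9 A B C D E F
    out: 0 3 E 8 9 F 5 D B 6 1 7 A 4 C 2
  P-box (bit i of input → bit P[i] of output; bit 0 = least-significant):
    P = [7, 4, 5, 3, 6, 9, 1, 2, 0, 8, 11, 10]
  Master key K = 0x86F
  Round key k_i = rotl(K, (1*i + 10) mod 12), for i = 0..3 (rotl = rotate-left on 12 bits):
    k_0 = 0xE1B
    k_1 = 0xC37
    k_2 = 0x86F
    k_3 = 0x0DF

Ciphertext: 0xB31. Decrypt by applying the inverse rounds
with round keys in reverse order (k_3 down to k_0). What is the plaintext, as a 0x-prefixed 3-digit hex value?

0x2B1

s_0 = ciphertext = 0xB31
s_1 = InvRound(s_0, k_3) = 0x957
s_2 = InvRound(s_1, k_2) = 0xF02
s_3 = InvRound(s_2, k_1) = 0x1C9
s_4 = InvRound(s_3, k_0) = 0x2B1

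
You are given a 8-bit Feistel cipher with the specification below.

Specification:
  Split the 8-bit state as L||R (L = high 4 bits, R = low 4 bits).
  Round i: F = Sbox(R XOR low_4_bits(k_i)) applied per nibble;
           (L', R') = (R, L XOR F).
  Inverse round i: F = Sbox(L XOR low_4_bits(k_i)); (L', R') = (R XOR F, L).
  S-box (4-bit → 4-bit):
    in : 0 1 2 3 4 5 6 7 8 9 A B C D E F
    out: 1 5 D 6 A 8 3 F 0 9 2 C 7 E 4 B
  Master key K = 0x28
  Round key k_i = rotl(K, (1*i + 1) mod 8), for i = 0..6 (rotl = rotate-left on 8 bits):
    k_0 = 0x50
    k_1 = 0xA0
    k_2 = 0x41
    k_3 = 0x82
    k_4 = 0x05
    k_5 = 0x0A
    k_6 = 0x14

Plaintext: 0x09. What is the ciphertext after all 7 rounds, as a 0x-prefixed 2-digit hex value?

0x2A

s_0 = plaintext = 0x09
s_1 = Round(s_0, k_0) = 0x99
s_2 = Round(s_1, k_1) = 0x90
s_3 = Round(s_2, k_2) = 0x0C
s_4 = Round(s_3, k_3) = 0xC4
s_5 = Round(s_4, k_4) = 0x49
s_6 = Round(s_5, k_5) = 0x92
s_7 = Round(s_6, k_6) = 0x2A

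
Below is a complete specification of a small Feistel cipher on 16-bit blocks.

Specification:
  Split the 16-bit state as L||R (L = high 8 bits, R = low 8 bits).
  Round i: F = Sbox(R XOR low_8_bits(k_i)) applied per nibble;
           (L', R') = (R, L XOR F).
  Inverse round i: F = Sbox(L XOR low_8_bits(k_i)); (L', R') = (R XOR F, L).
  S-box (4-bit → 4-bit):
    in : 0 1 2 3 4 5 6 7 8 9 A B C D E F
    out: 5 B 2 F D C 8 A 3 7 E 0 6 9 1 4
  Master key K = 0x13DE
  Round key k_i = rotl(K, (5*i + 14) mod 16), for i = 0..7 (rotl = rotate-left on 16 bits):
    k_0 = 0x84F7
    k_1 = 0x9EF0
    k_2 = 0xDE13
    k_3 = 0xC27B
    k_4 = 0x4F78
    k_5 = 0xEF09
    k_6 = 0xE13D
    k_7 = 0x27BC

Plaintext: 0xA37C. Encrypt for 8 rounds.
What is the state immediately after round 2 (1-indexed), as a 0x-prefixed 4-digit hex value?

0x93F3

s_0 = plaintext = 0xA37C
s_1 = Round(s_0, k_0) = 0x7C93
s_2 = Round(s_1, k_1) = 0x93F3
s_3 = Round(s_2, k_2) = 0xF386
s_4 = Round(s_3, k_3) = 0x86BA
s_5 = Round(s_4, k_4) = 0xBAE4
s_6 = Round(s_5, k_5) = 0xE4A3
s_7 = Round(s_6, k_6) = 0xA395
s_8 = Round(s_7, k_7) = 0x9584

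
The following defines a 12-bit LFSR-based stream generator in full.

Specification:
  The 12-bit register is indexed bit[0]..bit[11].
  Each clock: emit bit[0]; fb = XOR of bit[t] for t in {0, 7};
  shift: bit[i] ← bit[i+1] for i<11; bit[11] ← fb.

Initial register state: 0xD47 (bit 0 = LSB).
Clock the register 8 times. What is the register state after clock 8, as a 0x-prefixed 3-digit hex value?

0xFDD

reg_0 = 0xD47
clock 1: out=1, reg = 0xEA3
clock 2: out=1, reg = 0x751
clock 3: out=1, reg = 0xBA8
clock 4: out=0, reg = 0xDD4
clock 5: out=0, reg = 0xEEA
clock 6: out=0, reg = 0xF75
clock 7: out=1, reg = 0xFBA
clock 8: out=0, reg = 0xFDD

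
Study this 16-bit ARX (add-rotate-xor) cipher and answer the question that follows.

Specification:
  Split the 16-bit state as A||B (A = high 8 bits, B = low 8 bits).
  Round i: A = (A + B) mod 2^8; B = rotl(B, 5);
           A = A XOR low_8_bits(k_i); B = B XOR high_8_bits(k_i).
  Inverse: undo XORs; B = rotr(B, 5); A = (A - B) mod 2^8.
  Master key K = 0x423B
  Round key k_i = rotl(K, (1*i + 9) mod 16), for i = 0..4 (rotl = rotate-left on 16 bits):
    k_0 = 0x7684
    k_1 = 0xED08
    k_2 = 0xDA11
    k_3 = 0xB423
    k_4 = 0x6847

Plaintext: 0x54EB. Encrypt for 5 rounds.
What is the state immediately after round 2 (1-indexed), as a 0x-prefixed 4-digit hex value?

0xCE8C

s_0 = plaintext = 0x54EB
s_1 = Round(s_0, k_0) = 0xBB0B
s_2 = Round(s_1, k_1) = 0xCE8C
s_3 = Round(s_2, k_2) = 0x4B4B
s_4 = Round(s_3, k_3) = 0xB5DD
s_5 = Round(s_4, k_4) = 0xD5D3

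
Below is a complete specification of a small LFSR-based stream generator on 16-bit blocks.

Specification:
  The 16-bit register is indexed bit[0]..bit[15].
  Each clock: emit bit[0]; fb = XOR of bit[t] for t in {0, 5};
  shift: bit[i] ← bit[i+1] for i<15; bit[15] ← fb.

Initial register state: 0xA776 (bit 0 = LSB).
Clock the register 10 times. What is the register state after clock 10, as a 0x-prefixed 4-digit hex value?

reg_0 = 0xA776
clock 1: out=0, reg = 0xD3BB
clock 2: out=1, reg = 0x69DD
clock 3: out=1, reg = 0xB4EE
clock 4: out=0, reg = 0xDA77
clock 5: out=1, reg = 0x6D3B
clock 6: out=1, reg = 0x369D
clock 7: out=1, reg = 0x9B4E
clock 8: out=0, reg = 0x4DA7
clock 9: out=1, reg = 0x26D3
clock 10: out=1, reg = 0x9369

0x9369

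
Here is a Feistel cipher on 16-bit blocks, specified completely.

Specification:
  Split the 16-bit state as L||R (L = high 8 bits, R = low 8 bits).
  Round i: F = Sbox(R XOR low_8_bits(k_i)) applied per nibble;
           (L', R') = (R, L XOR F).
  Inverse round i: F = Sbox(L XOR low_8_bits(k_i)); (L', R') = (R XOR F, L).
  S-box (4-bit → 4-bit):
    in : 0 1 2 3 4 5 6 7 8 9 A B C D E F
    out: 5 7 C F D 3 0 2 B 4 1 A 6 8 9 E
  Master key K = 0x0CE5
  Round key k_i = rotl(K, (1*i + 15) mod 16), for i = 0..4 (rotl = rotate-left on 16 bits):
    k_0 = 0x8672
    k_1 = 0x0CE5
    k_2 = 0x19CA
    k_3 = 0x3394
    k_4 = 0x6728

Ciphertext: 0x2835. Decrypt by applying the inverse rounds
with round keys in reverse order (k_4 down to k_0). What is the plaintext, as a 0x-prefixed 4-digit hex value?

0xC64F

s_0 = ciphertext = 0x2835
s_1 = InvRound(s_0, k_4) = 0x6028
s_2 = InvRound(s_1, k_3) = 0xC560
s_3 = InvRound(s_2, k_2) = 0x3EC5
s_4 = InvRound(s_3, k_1) = 0x4F3E
s_5 = InvRound(s_4, k_0) = 0xC64F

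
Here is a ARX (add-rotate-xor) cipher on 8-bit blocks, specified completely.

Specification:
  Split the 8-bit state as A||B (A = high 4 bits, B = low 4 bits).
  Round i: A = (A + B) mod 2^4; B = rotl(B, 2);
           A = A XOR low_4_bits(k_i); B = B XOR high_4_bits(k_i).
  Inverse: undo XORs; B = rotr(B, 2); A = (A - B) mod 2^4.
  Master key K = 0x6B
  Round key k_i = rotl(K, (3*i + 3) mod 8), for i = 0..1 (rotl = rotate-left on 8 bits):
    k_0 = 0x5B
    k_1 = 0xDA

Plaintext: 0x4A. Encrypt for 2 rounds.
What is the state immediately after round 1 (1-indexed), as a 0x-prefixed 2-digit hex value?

0x5F

s_0 = plaintext = 0x4A
s_1 = Round(s_0, k_0) = 0x5F
s_2 = Round(s_1, k_1) = 0xE2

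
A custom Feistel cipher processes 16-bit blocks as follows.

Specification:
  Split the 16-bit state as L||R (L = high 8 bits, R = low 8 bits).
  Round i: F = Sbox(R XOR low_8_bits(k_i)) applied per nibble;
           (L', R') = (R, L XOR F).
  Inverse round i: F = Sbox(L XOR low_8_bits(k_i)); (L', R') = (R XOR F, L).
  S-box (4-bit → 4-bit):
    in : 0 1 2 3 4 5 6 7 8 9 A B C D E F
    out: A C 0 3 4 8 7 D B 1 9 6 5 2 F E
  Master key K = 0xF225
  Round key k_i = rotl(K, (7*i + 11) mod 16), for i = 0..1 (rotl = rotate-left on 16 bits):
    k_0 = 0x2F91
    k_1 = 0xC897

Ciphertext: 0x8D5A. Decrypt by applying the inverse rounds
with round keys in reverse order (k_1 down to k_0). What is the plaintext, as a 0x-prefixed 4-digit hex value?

s_0 = ciphertext = 0x8D5A
s_1 = InvRound(s_0, k_1) = 0x938D
s_2 = InvRound(s_1, k_0) = 0x2D93

0x2D93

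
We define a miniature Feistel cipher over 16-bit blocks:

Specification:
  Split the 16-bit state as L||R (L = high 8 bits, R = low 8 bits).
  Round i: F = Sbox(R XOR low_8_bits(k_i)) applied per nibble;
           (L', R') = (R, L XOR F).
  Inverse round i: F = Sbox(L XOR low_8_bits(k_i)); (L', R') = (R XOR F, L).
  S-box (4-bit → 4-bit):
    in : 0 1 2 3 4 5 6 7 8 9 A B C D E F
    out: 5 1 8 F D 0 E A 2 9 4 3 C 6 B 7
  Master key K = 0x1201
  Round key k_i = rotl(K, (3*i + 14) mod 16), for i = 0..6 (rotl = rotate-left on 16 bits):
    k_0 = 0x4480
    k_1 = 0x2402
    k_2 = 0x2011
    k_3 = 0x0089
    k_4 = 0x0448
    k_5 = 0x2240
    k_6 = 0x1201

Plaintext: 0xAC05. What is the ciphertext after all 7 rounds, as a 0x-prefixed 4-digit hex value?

s_0 = plaintext = 0xAC05
s_1 = Round(s_0, k_0) = 0x058C
s_2 = Round(s_1, k_1) = 0x8C2E
s_3 = Round(s_2, k_2) = 0x2E7B
s_4 = Round(s_3, k_3) = 0x7B56
s_5 = Round(s_4, k_4) = 0x5660
s_6 = Round(s_5, k_5) = 0x60D3
s_7 = Round(s_6, k_6) = 0xD308

0xD308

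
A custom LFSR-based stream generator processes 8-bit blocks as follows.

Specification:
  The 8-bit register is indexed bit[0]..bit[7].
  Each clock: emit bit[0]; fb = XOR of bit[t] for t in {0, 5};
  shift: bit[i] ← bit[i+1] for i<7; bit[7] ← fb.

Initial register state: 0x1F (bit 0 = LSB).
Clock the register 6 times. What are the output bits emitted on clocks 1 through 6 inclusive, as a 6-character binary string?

reg_0 = 0x1F
clock 1: out=1, reg = 0x8F
clock 2: out=1, reg = 0xC7
clock 3: out=1, reg = 0xE3
clock 4: out=1, reg = 0x71
clock 5: out=1, reg = 0x38
clock 6: out=0, reg = 0x9C

111110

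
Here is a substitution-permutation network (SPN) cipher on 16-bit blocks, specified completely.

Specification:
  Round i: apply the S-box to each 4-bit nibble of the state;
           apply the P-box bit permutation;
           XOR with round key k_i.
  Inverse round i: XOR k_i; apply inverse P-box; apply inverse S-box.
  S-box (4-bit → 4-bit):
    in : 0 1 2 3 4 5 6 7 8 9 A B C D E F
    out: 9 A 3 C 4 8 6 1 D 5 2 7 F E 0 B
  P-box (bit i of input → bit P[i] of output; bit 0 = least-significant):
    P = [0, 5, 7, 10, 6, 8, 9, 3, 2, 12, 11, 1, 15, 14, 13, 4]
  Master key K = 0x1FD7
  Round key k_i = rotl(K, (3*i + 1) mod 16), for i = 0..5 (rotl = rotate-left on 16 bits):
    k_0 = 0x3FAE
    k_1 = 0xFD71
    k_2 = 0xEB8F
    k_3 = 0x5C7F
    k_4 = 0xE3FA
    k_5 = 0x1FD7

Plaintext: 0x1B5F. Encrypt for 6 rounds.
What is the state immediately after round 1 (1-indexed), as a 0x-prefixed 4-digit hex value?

s_0 = plaintext = 0x1B5F
s_1 = Round(s_0, k_0) = 0x6393
s_2 = Round(s_1, k_1) = 0x93B3
s_3 = Round(s_2, k_2) = 0x444D
s_4 = Round(s_3, k_3) = 0x72DF
s_5 = Round(s_4, k_4) = 0x74D7
s_6 = Round(s_5, k_5) = 0x94DE

0x6393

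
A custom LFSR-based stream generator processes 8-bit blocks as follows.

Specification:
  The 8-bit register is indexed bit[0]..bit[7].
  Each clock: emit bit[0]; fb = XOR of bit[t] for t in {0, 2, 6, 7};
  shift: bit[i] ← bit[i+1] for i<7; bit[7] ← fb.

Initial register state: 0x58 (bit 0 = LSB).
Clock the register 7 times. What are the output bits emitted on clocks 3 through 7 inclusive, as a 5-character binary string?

reg_0 = 0x58
clock 1: out=0, reg = 0xAC
clock 2: out=0, reg = 0x56
clock 3: out=0, reg = 0x2B
clock 4: out=1, reg = 0x95
clock 5: out=1, reg = 0xCA
clock 6: out=0, reg = 0x65
clock 7: out=1, reg = 0xB2

01101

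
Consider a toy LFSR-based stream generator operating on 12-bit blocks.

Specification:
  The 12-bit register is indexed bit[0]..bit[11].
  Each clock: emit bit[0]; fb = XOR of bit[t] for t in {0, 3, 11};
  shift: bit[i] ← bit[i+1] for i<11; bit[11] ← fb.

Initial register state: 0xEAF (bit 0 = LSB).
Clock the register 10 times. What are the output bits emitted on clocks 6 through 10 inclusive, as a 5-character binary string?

10101

reg_0 = 0xEAF
clock 1: out=1, reg = 0xF57
clock 2: out=1, reg = 0x7AB
clock 3: out=1, reg = 0x3D5
clock 4: out=1, reg = 0x9EA
clock 5: out=0, reg = 0x4F5
clock 6: out=1, reg = 0xA7A
clock 7: out=0, reg = 0x53D
clock 8: out=1, reg = 0x29E
clock 9: out=0, reg = 0x94F
clock 10: out=1, reg = 0xCA7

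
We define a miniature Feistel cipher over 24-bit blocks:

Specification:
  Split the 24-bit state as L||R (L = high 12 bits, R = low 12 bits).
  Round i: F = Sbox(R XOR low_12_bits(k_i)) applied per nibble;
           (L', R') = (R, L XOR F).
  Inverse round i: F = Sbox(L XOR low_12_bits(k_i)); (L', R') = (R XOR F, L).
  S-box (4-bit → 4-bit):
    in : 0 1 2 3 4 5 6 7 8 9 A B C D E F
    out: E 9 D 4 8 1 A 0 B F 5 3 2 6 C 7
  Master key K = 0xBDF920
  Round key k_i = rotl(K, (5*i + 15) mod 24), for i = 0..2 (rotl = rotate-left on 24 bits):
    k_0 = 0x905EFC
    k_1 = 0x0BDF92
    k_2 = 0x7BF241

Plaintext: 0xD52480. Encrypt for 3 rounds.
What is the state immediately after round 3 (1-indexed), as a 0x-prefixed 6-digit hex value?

0x4AD292

s_0 = plaintext = 0xD52480
s_1 = Round(s_0, k_0) = 0x480850
s_2 = Round(s_1, k_1) = 0x8504AD
s_3 = Round(s_2, k_2) = 0x4AD292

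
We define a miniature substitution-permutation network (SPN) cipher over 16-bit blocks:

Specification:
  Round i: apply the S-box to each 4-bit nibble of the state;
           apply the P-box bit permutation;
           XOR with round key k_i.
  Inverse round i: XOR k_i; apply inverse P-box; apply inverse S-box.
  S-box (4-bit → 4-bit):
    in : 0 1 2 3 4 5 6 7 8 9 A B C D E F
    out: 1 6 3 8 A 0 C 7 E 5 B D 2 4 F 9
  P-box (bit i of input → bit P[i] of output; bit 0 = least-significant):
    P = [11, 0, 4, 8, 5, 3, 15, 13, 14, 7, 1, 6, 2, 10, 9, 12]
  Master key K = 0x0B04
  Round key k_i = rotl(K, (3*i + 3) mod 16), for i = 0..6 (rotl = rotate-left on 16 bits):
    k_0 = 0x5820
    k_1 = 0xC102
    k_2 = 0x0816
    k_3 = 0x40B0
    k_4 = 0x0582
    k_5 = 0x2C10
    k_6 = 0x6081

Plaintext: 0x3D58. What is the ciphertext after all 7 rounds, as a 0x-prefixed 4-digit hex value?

0xCC4E

s_0 = plaintext = 0x3D58
s_1 = Round(s_0, k_0) = 0x4933
s_2 = Round(s_1, k_1) = 0xB400
s_3 = Round(s_2, k_2) = 0x12F2
s_4 = Round(s_3, k_3) = 0x2E11
s_5 = Round(s_4, k_4) = 0xC15D
s_6 = Round(s_5, k_5) = 0x2882
s_7 = Round(s_6, k_6) = 0xCC4E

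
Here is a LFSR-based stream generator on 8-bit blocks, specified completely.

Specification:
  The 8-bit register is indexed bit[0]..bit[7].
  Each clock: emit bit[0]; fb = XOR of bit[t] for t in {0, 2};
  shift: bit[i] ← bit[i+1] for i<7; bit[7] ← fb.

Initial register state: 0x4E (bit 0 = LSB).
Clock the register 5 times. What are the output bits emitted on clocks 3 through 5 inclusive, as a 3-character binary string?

110

reg_0 = 0x4E
clock 1: out=0, reg = 0xA7
clock 2: out=1, reg = 0x53
clock 3: out=1, reg = 0xA9
clock 4: out=1, reg = 0xD4
clock 5: out=0, reg = 0xEA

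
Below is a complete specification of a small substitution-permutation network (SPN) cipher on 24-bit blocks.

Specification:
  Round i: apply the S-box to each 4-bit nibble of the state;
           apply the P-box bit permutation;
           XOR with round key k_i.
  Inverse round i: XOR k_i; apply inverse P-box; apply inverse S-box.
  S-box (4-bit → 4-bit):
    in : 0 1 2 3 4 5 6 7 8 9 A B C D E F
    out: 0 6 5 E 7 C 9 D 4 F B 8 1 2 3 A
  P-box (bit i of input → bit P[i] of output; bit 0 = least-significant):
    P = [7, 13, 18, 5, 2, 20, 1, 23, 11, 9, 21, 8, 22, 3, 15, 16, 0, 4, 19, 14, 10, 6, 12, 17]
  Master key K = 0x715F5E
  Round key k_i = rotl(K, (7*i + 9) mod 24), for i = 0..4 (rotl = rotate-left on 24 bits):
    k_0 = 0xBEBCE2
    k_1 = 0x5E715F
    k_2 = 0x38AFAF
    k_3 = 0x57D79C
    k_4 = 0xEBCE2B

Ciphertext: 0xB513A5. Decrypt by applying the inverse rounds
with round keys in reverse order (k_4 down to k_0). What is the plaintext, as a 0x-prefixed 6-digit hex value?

s_0 = ciphertext = 0xB513A5
s_1 = InvRound(s_0, k_4) = 0x754642
s_2 = InvRound(s_1, k_3) = 0x3D152C
s_3 = InvRound(s_2, k_2) = 0x8C5E84
s_4 = InvRound(s_3, k_1) = 0xAEEA3E
s_5 = InvRound(s_4, k_0) = 0x4FDDEC

0x4FDDEC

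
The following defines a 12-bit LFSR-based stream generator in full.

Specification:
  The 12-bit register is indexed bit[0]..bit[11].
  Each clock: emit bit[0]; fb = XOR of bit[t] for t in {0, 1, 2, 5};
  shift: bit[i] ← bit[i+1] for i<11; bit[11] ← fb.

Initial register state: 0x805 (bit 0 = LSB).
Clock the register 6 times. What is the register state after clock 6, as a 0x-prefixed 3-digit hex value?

0x1A0

reg_0 = 0x805
clock 1: out=1, reg = 0x402
clock 2: out=0, reg = 0xA01
clock 3: out=1, reg = 0xD00
clock 4: out=0, reg = 0x680
clock 5: out=0, reg = 0x340
clock 6: out=0, reg = 0x1A0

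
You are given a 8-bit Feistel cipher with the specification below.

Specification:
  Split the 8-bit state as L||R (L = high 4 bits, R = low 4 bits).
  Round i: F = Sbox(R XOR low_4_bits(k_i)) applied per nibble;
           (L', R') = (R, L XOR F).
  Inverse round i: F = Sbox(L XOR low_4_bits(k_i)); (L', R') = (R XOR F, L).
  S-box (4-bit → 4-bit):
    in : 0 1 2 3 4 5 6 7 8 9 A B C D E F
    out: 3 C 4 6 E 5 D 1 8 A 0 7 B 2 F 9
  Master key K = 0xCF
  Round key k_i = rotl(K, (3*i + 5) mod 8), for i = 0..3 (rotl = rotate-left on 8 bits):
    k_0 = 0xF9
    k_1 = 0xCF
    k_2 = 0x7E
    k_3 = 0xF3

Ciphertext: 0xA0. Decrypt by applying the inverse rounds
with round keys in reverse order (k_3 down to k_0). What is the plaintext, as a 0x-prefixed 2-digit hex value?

0xAD

s_0 = ciphertext = 0xA0
s_1 = InvRound(s_0, k_3) = 0xAA
s_2 = InvRound(s_1, k_2) = 0x4A
s_3 = InvRound(s_2, k_1) = 0xD4
s_4 = InvRound(s_3, k_0) = 0xAD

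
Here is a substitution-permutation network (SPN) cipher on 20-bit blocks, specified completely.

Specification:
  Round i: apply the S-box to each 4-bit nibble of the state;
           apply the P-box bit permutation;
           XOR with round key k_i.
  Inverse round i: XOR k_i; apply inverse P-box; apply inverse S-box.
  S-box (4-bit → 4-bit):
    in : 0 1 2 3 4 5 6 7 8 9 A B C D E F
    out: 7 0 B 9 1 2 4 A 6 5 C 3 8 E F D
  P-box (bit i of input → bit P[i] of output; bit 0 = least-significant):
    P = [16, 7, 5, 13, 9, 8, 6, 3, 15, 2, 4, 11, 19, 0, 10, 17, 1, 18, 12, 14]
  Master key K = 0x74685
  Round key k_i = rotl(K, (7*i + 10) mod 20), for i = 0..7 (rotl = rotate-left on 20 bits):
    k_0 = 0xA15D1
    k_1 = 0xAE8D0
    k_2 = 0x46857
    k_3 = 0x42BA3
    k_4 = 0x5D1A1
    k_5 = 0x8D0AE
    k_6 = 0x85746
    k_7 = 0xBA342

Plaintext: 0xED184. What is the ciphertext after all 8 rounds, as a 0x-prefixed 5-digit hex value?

0x3F032

s_0 = plaintext = 0xED184
s_1 = Round(s_0, k_0) = 0xD4092
s_2 = Round(s_1, k_1) = 0x71A04
s_3 = Round(s_2, k_2) = 0x12307
s_4 = Round(s_3, k_3) = 0xE8062
s_5 = Round(s_4, k_4) = 0x02576
s_6 = Round(s_5, k_5) = 0x6C181
s_7 = Round(s_6, k_6) = 0xA4606
s_8 = Round(s_7, k_7) = 0x3F032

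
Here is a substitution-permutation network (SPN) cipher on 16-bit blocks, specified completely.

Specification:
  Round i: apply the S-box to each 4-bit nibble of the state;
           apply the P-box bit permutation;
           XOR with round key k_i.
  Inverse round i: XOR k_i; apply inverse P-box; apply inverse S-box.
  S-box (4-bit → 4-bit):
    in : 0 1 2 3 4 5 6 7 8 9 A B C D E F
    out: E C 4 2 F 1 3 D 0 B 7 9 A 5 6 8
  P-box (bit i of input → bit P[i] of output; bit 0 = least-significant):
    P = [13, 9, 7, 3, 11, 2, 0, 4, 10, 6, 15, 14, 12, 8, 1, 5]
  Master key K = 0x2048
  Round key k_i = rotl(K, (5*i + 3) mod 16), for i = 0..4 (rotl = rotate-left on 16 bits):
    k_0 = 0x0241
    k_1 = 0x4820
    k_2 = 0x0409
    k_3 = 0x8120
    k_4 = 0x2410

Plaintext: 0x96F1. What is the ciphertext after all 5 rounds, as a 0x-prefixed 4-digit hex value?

s_0 = plaintext = 0x96F1
s_1 = Round(s_0, k_0) = 0x17B9
s_2 = Round(s_1, k_1) = 0xA61A
s_3 = Round(s_2, k_2) = 0x33DA
s_4 = Round(s_3, k_3) = 0xAAE1
s_5 = Round(s_4, k_4) = 0xB1DF

0xB1DF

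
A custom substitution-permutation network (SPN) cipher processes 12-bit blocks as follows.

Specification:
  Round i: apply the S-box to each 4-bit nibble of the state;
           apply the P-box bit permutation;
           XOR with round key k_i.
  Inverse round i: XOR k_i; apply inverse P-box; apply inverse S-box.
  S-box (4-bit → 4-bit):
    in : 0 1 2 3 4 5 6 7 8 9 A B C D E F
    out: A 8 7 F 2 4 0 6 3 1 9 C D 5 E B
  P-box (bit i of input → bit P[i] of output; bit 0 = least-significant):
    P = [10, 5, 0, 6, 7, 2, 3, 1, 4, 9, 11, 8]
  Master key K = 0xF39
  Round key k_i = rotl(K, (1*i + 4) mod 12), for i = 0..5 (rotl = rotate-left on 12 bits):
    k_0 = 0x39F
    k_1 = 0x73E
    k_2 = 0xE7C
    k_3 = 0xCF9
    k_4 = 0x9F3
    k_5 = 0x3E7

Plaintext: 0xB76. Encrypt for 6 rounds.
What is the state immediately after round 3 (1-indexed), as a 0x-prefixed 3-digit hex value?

s_0 = plaintext = 0xB76
s_1 = Round(s_0, k_0) = 0xA93
s_2 = Round(s_1, k_1) = 0x2CF
s_3 = Round(s_2, k_2) = 0x086
s_4 = Round(s_3, k_3) = 0xF7D
s_5 = Round(s_4, k_4) = 0xEEE
s_6 = Round(s_5, k_5) = 0x888

0x086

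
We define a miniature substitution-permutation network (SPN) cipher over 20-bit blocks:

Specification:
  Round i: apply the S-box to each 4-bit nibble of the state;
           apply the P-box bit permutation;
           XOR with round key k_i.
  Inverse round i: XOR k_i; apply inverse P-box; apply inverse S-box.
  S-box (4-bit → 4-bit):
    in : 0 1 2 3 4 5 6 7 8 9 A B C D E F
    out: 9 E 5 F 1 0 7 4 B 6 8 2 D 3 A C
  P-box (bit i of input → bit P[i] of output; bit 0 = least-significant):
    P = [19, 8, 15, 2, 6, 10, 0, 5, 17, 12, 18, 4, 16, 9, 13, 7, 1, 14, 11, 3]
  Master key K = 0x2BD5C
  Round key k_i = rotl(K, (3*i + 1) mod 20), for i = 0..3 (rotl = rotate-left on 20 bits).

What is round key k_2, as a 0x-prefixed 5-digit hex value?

0xEAE15

K = 0x2BD5C
k_0 = rotl(K, (3*0+1) mod 20) = rotl(K, 1) = 0x57AB8
k_1 = rotl(K, (3*1+1) mod 20) = rotl(K, 4) = 0xBD5C2
k_2 = rotl(K, (3*2+1) mod 20) = rotl(K, 7) = 0xEAE15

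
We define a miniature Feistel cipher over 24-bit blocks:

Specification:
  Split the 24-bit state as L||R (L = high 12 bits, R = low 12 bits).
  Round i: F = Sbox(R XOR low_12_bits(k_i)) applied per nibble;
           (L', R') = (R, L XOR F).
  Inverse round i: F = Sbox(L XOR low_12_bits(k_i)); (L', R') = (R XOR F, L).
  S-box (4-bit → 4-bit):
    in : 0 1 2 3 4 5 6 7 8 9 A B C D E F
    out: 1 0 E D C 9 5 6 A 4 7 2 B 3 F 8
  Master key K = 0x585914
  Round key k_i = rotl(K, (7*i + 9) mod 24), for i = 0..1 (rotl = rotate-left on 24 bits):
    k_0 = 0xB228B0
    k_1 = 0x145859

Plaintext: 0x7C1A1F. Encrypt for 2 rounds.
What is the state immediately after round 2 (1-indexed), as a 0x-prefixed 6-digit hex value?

0x9B9AEE

s_0 = plaintext = 0x7C1A1F
s_1 = Round(s_0, k_0) = 0xA1F9B9
s_2 = Round(s_1, k_1) = 0x9B9AEE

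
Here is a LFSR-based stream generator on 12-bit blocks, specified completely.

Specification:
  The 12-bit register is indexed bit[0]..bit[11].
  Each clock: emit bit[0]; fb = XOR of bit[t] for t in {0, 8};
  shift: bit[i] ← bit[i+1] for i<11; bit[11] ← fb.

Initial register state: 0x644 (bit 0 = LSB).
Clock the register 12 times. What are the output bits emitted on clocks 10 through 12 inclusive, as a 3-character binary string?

110

reg_0 = 0x644
clock 1: out=0, reg = 0x322
clock 2: out=0, reg = 0x991
clock 3: out=1, reg = 0x4C8
clock 4: out=0, reg = 0x264
clock 5: out=0, reg = 0x132
clock 6: out=0, reg = 0x899
clock 7: out=1, reg = 0xC4C
clock 8: out=0, reg = 0x626
clock 9: out=0, reg = 0x313
clock 10: out=1, reg = 0x189
clock 11: out=1, reg = 0x0C4
clock 12: out=0, reg = 0x062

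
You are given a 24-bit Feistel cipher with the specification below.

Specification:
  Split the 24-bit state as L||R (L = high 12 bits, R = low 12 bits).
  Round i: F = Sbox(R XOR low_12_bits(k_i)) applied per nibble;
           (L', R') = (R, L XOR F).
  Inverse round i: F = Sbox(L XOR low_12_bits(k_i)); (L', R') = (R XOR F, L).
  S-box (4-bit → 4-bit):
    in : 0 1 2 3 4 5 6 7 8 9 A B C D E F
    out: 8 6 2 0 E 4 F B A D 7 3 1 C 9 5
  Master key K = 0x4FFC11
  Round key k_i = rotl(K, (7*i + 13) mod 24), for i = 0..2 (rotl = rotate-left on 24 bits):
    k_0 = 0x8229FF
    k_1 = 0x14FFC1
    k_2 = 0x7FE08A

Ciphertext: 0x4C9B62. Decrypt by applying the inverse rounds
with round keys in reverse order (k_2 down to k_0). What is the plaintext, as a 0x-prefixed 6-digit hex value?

0x24D329

s_0 = ciphertext = 0x4C9B62
s_1 = InvRound(s_0, k_2) = 0x5824C9
s_2 = InvRound(s_1, k_1) = 0x329582
s_3 = InvRound(s_2, k_0) = 0x24D329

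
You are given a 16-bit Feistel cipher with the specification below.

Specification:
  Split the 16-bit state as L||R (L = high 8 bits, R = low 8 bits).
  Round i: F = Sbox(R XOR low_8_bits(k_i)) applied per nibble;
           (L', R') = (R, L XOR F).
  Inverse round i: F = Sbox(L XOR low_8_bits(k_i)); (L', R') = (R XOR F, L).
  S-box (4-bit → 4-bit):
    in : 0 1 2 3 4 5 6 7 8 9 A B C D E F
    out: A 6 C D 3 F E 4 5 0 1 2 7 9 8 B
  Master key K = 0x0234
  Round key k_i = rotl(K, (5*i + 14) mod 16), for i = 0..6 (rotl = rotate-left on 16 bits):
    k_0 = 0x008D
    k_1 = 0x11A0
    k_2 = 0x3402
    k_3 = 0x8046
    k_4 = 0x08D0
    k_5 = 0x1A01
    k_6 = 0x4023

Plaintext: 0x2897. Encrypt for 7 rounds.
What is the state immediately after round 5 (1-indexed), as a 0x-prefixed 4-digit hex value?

s_0 = plaintext = 0x2897
s_1 = Round(s_0, k_0) = 0x9749
s_2 = Round(s_1, k_1) = 0x4917
s_3 = Round(s_2, k_2) = 0x1726
s_4 = Round(s_3, k_3) = 0x26FD
s_5 = Round(s_4, k_4) = 0xFDEF
s_6 = Round(s_5, k_5) = 0xEF75
s_7 = Round(s_6, k_6) = 0x7511

0xFDEF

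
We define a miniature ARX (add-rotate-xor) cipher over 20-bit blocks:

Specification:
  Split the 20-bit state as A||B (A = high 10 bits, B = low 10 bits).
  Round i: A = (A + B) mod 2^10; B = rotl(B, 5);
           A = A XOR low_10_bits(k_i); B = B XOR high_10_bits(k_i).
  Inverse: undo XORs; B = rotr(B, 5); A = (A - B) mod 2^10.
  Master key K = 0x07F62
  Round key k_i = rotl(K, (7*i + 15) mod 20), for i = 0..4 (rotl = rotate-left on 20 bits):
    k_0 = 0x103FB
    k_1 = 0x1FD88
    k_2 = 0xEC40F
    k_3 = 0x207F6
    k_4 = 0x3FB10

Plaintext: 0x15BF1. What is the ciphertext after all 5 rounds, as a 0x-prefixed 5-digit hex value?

0x32EF7

s_0 = plaintext = 0x15BF1
s_1 = Round(s_0, k_0) = 0xEF27F
s_2 = Round(s_1, k_1) = 0xECF8C
s_3 = Round(s_2, k_2) = 0xCC22D
s_4 = Round(s_3, k_3) = 0xAAD30
s_5 = Round(s_4, k_4) = 0x32EF7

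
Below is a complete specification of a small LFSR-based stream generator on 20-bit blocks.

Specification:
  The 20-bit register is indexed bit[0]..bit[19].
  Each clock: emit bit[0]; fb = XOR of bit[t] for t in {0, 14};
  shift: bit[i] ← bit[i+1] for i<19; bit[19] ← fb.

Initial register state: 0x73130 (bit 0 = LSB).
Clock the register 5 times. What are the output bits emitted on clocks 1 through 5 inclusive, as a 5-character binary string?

reg_0 = 0x73130
clock 1: out=0, reg = 0x39898
clock 2: out=0, reg = 0x1CC4C
clock 3: out=0, reg = 0x8E626
clock 4: out=0, reg = 0xC7313
clock 5: out=1, reg = 0x63989

00001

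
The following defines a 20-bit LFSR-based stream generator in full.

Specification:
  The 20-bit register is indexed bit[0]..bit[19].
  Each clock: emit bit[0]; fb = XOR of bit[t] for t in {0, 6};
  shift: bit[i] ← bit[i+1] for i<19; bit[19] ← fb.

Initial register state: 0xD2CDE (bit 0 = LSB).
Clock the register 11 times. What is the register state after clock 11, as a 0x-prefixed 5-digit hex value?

0x0DBA5

reg_0 = 0xD2CDE
clock 1: out=0, reg = 0xE966F
clock 2: out=1, reg = 0x74B37
clock 3: out=1, reg = 0xBA59B
clock 4: out=1, reg = 0xDD2CD
clock 5: out=1, reg = 0x6E966
clock 6: out=0, reg = 0xB74B3
clock 7: out=1, reg = 0xDBA59
clock 8: out=1, reg = 0x6DD2C
clock 9: out=0, reg = 0x36E96
clock 10: out=0, reg = 0x1B74B
clock 11: out=1, reg = 0x0DBA5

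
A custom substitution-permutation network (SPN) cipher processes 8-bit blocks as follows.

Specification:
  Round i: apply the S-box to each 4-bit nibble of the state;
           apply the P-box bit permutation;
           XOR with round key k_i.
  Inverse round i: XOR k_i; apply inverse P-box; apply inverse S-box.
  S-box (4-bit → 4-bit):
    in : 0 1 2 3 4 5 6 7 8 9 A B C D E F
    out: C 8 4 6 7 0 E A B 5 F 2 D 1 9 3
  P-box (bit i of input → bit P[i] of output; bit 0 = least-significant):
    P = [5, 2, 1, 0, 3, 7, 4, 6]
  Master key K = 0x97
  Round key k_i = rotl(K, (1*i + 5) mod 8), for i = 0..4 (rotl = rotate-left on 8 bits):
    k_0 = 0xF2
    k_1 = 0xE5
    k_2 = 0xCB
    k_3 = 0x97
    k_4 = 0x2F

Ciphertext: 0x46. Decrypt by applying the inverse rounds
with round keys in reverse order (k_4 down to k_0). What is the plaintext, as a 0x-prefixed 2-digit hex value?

s_0 = ciphertext = 0x46
s_1 = InvRound(s_0, k_4) = 0xEE
s_2 = InvRound(s_1, k_3) = 0xCE
s_3 = InvRound(s_2, k_2) = 0x57
s_4 = InvRound(s_3, k_1) = 0x39
s_5 = InvRound(s_4, k_0) = 0x80

0x80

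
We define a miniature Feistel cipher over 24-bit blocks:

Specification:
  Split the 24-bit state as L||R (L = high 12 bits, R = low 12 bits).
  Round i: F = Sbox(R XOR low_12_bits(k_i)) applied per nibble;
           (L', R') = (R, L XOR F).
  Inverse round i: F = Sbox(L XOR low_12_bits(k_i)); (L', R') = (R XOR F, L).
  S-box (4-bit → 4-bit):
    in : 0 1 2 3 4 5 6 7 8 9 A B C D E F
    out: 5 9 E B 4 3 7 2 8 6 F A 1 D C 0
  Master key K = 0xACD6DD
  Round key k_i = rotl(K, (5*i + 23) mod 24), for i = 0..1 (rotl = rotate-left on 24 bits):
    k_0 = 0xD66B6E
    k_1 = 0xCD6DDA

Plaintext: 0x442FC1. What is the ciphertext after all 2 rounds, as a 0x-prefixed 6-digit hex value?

0x0B22B9

s_0 = plaintext = 0x442FC1
s_1 = Round(s_0, k_0) = 0xFC10B2
s_2 = Round(s_1, k_1) = 0x0B22B9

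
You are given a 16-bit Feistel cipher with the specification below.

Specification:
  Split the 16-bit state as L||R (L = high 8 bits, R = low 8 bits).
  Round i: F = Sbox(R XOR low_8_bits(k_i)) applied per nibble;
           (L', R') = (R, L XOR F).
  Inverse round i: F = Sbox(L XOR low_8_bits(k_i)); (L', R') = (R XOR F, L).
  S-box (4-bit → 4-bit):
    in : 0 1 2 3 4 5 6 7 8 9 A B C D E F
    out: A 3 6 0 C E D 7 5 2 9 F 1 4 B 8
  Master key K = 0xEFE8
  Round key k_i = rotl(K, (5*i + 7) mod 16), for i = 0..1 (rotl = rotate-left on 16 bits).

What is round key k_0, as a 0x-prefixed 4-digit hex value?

K = 0xEFE8
k_0 = rotl(K, (5*0+7) mod 16) = rotl(K, 7) = 0xF477

0xF477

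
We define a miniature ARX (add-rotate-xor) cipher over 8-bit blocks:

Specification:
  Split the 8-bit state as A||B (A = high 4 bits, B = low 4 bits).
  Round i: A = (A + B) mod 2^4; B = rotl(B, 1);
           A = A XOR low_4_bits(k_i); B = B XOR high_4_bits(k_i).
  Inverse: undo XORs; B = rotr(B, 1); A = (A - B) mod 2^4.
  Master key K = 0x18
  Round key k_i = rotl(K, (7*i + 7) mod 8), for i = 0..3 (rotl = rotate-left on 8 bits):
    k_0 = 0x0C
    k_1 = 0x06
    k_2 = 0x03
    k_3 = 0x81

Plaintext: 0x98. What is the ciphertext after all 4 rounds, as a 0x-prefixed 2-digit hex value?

0xC0

s_0 = plaintext = 0x98
s_1 = Round(s_0, k_0) = 0xD1
s_2 = Round(s_1, k_1) = 0x82
s_3 = Round(s_2, k_2) = 0x94
s_4 = Round(s_3, k_3) = 0xC0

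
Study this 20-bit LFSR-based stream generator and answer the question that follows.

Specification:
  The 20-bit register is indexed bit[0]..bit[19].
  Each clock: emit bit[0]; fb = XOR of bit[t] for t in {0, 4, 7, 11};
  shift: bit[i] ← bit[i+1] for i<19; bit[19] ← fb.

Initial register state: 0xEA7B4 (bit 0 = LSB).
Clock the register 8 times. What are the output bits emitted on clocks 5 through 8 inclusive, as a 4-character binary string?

reg_0 = 0xEA7B4
clock 1: out=0, reg = 0x753DA
clock 2: out=0, reg = 0x3A9ED
clock 3: out=1, reg = 0x9D4F6
clock 4: out=0, reg = 0x4EA7B
clock 5: out=1, reg = 0xA753D
clock 6: out=1, reg = 0x53A9E
clock 7: out=0, reg = 0xA9D4F
clock 8: out=1, reg = 0x54EA7

1101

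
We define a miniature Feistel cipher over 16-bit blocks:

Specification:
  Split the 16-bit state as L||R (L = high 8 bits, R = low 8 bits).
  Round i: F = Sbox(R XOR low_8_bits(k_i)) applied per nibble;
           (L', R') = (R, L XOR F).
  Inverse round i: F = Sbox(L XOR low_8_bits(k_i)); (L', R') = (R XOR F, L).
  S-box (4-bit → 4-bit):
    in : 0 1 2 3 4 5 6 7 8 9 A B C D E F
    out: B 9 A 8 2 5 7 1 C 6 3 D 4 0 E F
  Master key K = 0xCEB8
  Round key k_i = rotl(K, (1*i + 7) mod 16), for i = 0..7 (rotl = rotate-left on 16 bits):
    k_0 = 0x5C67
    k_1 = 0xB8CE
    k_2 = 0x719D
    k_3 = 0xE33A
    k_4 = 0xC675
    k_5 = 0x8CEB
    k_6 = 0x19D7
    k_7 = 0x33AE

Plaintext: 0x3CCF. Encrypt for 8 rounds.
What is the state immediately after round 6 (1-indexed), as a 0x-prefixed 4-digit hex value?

s_0 = plaintext = 0x3CCF
s_1 = Round(s_0, k_0) = 0xCF00
s_2 = Round(s_1, k_1) = 0x0081
s_3 = Round(s_2, k_2) = 0x8194
s_4 = Round(s_3, k_3) = 0x94BF
s_5 = Round(s_4, k_4) = 0xBFD7
s_6 = Round(s_5, k_5) = 0xD73B
s_7 = Round(s_6, k_6) = 0x3B33
s_8 = Round(s_7, k_7) = 0x335B

0xD73B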